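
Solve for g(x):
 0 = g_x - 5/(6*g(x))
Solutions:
 g(x) = -sqrt(C1 + 15*x)/3
 g(x) = sqrt(C1 + 15*x)/3


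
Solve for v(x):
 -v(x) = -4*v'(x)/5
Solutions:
 v(x) = C1*exp(5*x/4)


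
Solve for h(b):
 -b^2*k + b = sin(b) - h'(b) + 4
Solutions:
 h(b) = C1 + b^3*k/3 - b^2/2 + 4*b - cos(b)


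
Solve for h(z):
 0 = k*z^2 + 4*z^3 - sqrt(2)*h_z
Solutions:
 h(z) = C1 + sqrt(2)*k*z^3/6 + sqrt(2)*z^4/2


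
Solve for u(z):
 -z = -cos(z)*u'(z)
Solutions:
 u(z) = C1 + Integral(z/cos(z), z)


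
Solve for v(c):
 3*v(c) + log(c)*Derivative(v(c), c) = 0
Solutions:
 v(c) = C1*exp(-3*li(c))


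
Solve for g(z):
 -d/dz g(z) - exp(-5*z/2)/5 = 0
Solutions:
 g(z) = C1 + 2*exp(-5*z/2)/25


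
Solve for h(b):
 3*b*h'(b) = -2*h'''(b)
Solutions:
 h(b) = C1 + Integral(C2*airyai(-2^(2/3)*3^(1/3)*b/2) + C3*airybi(-2^(2/3)*3^(1/3)*b/2), b)


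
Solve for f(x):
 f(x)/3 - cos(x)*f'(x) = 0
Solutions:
 f(x) = C1*(sin(x) + 1)^(1/6)/(sin(x) - 1)^(1/6)


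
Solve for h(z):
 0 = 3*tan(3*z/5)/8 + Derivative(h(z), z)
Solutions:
 h(z) = C1 + 5*log(cos(3*z/5))/8


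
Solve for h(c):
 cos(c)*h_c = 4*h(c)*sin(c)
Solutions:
 h(c) = C1/cos(c)^4


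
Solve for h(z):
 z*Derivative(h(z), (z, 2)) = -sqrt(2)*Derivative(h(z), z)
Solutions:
 h(z) = C1 + C2*z^(1 - sqrt(2))


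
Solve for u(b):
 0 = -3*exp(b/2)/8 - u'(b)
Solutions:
 u(b) = C1 - 3*exp(b/2)/4


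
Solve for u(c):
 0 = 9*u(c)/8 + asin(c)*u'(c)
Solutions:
 u(c) = C1*exp(-9*Integral(1/asin(c), c)/8)


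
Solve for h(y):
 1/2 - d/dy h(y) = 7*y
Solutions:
 h(y) = C1 - 7*y^2/2 + y/2


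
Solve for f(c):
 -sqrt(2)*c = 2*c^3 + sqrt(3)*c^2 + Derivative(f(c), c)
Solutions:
 f(c) = C1 - c^4/2 - sqrt(3)*c^3/3 - sqrt(2)*c^2/2


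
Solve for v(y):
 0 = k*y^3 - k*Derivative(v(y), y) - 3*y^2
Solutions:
 v(y) = C1 + y^4/4 - y^3/k


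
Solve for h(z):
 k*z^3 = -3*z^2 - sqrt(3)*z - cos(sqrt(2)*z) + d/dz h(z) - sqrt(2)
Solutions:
 h(z) = C1 + k*z^4/4 + z^3 + sqrt(3)*z^2/2 + sqrt(2)*z + sqrt(2)*sin(sqrt(2)*z)/2


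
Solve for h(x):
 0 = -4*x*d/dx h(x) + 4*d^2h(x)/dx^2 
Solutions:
 h(x) = C1 + C2*erfi(sqrt(2)*x/2)


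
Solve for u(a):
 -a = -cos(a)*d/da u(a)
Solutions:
 u(a) = C1 + Integral(a/cos(a), a)


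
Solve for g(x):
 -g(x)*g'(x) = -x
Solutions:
 g(x) = -sqrt(C1 + x^2)
 g(x) = sqrt(C1 + x^2)


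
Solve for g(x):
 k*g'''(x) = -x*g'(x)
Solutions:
 g(x) = C1 + Integral(C2*airyai(x*(-1/k)^(1/3)) + C3*airybi(x*(-1/k)^(1/3)), x)


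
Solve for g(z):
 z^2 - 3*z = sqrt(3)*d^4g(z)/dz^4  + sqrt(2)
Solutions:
 g(z) = C1 + C2*z + C3*z^2 + C4*z^3 + sqrt(3)*z^6/1080 - sqrt(3)*z^5/120 - sqrt(6)*z^4/72


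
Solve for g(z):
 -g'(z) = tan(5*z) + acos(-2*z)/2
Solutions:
 g(z) = C1 - z*acos(-2*z)/2 - sqrt(1 - 4*z^2)/4 + log(cos(5*z))/5


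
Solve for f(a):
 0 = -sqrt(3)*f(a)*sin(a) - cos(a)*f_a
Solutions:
 f(a) = C1*cos(a)^(sqrt(3))


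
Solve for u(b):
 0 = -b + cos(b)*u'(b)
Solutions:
 u(b) = C1 + Integral(b/cos(b), b)


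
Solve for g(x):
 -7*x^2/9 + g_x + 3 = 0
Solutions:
 g(x) = C1 + 7*x^3/27 - 3*x


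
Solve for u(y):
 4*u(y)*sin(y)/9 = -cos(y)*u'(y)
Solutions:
 u(y) = C1*cos(y)^(4/9)


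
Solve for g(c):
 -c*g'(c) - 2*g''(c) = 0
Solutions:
 g(c) = C1 + C2*erf(c/2)


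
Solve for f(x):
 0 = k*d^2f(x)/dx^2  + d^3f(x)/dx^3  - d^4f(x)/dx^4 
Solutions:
 f(x) = C1 + C2*x + C3*exp(x*(1 - sqrt(4*k + 1))/2) + C4*exp(x*(sqrt(4*k + 1) + 1)/2)


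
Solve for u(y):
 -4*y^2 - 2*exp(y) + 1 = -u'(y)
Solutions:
 u(y) = C1 + 4*y^3/3 - y + 2*exp(y)


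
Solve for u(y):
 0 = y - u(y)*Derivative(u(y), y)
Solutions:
 u(y) = -sqrt(C1 + y^2)
 u(y) = sqrt(C1 + y^2)


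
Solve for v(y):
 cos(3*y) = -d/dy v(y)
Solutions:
 v(y) = C1 - sin(3*y)/3


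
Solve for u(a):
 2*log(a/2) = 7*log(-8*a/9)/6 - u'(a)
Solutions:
 u(a) = C1 - 5*a*log(a)/6 + a*(-14*log(3) + 5 + 33*log(2) + 7*I*pi)/6


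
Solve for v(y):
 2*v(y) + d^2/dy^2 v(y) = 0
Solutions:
 v(y) = C1*sin(sqrt(2)*y) + C2*cos(sqrt(2)*y)


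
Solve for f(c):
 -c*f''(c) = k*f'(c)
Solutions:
 f(c) = C1 + c^(1 - re(k))*(C2*sin(log(c)*Abs(im(k))) + C3*cos(log(c)*im(k)))


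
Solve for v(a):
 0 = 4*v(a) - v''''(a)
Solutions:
 v(a) = C1*exp(-sqrt(2)*a) + C2*exp(sqrt(2)*a) + C3*sin(sqrt(2)*a) + C4*cos(sqrt(2)*a)


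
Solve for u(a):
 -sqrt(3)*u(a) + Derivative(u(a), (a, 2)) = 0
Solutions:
 u(a) = C1*exp(-3^(1/4)*a) + C2*exp(3^(1/4)*a)


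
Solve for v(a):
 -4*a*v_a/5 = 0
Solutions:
 v(a) = C1


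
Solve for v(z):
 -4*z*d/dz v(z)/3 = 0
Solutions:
 v(z) = C1


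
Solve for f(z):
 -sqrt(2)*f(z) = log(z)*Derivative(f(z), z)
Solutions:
 f(z) = C1*exp(-sqrt(2)*li(z))


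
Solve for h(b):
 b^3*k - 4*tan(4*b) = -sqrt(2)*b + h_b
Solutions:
 h(b) = C1 + b^4*k/4 + sqrt(2)*b^2/2 + log(cos(4*b))


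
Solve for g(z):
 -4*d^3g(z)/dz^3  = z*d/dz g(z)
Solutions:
 g(z) = C1 + Integral(C2*airyai(-2^(1/3)*z/2) + C3*airybi(-2^(1/3)*z/2), z)


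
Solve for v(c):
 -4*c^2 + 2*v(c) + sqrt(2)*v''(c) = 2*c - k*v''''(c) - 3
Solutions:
 v(c) = C1*exp(-2^(3/4)*c*sqrt((-sqrt(1 - 4*k) - 1)/k)/2) + C2*exp(2^(3/4)*c*sqrt((-sqrt(1 - 4*k) - 1)/k)/2) + C3*exp(-2^(3/4)*c*sqrt((sqrt(1 - 4*k) - 1)/k)/2) + C4*exp(2^(3/4)*c*sqrt((sqrt(1 - 4*k) - 1)/k)/2) + 2*c^2 + c - 2*sqrt(2) - 3/2


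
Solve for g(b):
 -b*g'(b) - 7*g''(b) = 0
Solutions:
 g(b) = C1 + C2*erf(sqrt(14)*b/14)


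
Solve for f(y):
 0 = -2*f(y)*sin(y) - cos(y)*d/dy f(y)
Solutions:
 f(y) = C1*cos(y)^2


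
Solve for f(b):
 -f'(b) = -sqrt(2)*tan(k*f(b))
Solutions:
 f(b) = Piecewise((-asin(exp(C1*k + sqrt(2)*b*k))/k + pi/k, Ne(k, 0)), (nan, True))
 f(b) = Piecewise((asin(exp(C1*k + sqrt(2)*b*k))/k, Ne(k, 0)), (nan, True))


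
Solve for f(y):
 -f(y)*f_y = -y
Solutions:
 f(y) = -sqrt(C1 + y^2)
 f(y) = sqrt(C1 + y^2)


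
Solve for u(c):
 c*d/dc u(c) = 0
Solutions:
 u(c) = C1


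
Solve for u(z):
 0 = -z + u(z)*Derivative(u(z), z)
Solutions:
 u(z) = -sqrt(C1 + z^2)
 u(z) = sqrt(C1 + z^2)


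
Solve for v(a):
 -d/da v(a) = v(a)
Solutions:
 v(a) = C1*exp(-a)


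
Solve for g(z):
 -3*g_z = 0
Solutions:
 g(z) = C1


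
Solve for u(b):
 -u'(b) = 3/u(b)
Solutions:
 u(b) = -sqrt(C1 - 6*b)
 u(b) = sqrt(C1 - 6*b)


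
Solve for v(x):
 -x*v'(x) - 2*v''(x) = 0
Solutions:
 v(x) = C1 + C2*erf(x/2)


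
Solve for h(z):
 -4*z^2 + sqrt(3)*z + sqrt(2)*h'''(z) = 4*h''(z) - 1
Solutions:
 h(z) = C1 + C2*z + C3*exp(2*sqrt(2)*z) - z^4/12 + z^3*(-2*sqrt(2) + sqrt(3))/24 + sqrt(6)*z^2/32


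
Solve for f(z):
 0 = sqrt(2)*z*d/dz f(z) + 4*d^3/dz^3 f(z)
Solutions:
 f(z) = C1 + Integral(C2*airyai(-sqrt(2)*z/2) + C3*airybi(-sqrt(2)*z/2), z)


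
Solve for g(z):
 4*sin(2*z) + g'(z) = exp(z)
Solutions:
 g(z) = C1 + exp(z) + 2*cos(2*z)


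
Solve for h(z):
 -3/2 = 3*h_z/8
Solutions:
 h(z) = C1 - 4*z


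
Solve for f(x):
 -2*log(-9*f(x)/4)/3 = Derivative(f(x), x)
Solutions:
 3*Integral(1/(log(-_y) - 2*log(2) + 2*log(3)), (_y, f(x)))/2 = C1 - x


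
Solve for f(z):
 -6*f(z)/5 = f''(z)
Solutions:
 f(z) = C1*sin(sqrt(30)*z/5) + C2*cos(sqrt(30)*z/5)


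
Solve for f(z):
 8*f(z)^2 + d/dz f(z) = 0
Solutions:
 f(z) = 1/(C1 + 8*z)


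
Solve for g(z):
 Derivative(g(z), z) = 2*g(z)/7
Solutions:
 g(z) = C1*exp(2*z/7)


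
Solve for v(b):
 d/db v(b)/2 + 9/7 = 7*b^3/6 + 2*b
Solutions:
 v(b) = C1 + 7*b^4/12 + 2*b^2 - 18*b/7


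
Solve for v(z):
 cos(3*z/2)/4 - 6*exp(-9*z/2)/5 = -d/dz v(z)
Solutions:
 v(z) = C1 - sin(3*z/2)/6 - 4*exp(-9*z/2)/15


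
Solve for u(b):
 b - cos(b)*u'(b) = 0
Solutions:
 u(b) = C1 + Integral(b/cos(b), b)


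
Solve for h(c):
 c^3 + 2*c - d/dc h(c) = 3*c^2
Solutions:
 h(c) = C1 + c^4/4 - c^3 + c^2


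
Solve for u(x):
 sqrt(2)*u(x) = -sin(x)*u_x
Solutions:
 u(x) = C1*(cos(x) + 1)^(sqrt(2)/2)/(cos(x) - 1)^(sqrt(2)/2)


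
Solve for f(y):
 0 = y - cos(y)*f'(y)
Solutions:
 f(y) = C1 + Integral(y/cos(y), y)


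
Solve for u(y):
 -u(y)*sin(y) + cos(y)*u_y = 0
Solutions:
 u(y) = C1/cos(y)


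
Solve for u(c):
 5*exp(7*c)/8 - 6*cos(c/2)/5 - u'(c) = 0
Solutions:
 u(c) = C1 + 5*exp(7*c)/56 - 12*sin(c/2)/5


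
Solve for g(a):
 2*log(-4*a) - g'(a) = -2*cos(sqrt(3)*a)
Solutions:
 g(a) = C1 + 2*a*log(-a) - 2*a + 4*a*log(2) + 2*sqrt(3)*sin(sqrt(3)*a)/3


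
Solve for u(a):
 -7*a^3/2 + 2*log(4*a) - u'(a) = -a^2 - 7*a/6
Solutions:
 u(a) = C1 - 7*a^4/8 + a^3/3 + 7*a^2/12 + 2*a*log(a) - 2*a + 4*a*log(2)


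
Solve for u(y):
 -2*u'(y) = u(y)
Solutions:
 u(y) = C1*exp(-y/2)


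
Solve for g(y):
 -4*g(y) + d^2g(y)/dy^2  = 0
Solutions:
 g(y) = C1*exp(-2*y) + C2*exp(2*y)


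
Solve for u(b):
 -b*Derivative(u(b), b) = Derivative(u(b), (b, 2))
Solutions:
 u(b) = C1 + C2*erf(sqrt(2)*b/2)


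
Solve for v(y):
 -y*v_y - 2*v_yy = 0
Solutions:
 v(y) = C1 + C2*erf(y/2)


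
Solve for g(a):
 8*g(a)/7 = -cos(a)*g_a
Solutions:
 g(a) = C1*(sin(a) - 1)^(4/7)/(sin(a) + 1)^(4/7)


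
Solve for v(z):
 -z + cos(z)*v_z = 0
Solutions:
 v(z) = C1 + Integral(z/cos(z), z)


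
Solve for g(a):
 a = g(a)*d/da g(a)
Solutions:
 g(a) = -sqrt(C1 + a^2)
 g(a) = sqrt(C1 + a^2)


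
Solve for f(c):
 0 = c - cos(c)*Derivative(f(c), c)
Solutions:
 f(c) = C1 + Integral(c/cos(c), c)


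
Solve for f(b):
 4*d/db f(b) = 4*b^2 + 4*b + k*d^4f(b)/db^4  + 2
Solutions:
 f(b) = C1 + C2*exp(2^(2/3)*b*(1/k)^(1/3)) + C3*exp(2^(2/3)*b*(-1 + sqrt(3)*I)*(1/k)^(1/3)/2) + C4*exp(-2^(2/3)*b*(1 + sqrt(3)*I)*(1/k)^(1/3)/2) + b^3/3 + b^2/2 + b/2


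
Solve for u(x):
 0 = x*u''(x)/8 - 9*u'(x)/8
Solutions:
 u(x) = C1 + C2*x^10


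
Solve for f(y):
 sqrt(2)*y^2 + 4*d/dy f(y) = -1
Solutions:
 f(y) = C1 - sqrt(2)*y^3/12 - y/4


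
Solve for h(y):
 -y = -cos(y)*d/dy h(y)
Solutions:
 h(y) = C1 + Integral(y/cos(y), y)


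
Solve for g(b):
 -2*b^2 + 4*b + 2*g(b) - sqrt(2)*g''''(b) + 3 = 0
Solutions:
 g(b) = C1*exp(-2^(1/8)*b) + C2*exp(2^(1/8)*b) + C3*sin(2^(1/8)*b) + C4*cos(2^(1/8)*b) + b^2 - 2*b - 3/2


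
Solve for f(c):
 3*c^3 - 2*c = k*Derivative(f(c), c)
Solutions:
 f(c) = C1 + 3*c^4/(4*k) - c^2/k


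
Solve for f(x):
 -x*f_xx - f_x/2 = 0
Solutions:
 f(x) = C1 + C2*sqrt(x)


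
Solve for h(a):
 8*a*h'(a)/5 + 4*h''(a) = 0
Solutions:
 h(a) = C1 + C2*erf(sqrt(5)*a/5)


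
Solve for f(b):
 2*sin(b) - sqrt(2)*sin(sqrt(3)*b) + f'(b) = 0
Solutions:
 f(b) = C1 + 2*cos(b) - sqrt(6)*cos(sqrt(3)*b)/3


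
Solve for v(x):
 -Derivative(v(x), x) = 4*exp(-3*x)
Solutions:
 v(x) = C1 + 4*exp(-3*x)/3


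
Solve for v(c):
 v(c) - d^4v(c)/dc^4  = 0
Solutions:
 v(c) = C1*exp(-c) + C2*exp(c) + C3*sin(c) + C4*cos(c)


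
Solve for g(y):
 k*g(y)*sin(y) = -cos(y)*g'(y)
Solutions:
 g(y) = C1*exp(k*log(cos(y)))


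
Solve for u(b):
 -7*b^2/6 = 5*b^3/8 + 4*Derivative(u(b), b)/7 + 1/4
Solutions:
 u(b) = C1 - 35*b^4/128 - 49*b^3/72 - 7*b/16


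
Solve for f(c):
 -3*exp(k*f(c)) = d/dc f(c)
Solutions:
 f(c) = Piecewise((log(1/(C1*k + 3*c*k))/k, Ne(k, 0)), (nan, True))
 f(c) = Piecewise((C1 - 3*c, Eq(k, 0)), (nan, True))


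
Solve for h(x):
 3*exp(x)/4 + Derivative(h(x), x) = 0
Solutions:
 h(x) = C1 - 3*exp(x)/4


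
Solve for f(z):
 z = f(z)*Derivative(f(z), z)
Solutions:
 f(z) = -sqrt(C1 + z^2)
 f(z) = sqrt(C1 + z^2)


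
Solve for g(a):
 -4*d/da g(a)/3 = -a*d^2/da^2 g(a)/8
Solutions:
 g(a) = C1 + C2*a^(35/3)


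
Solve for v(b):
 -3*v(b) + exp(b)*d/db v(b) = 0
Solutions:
 v(b) = C1*exp(-3*exp(-b))


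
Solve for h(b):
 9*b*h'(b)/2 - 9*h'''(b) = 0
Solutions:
 h(b) = C1 + Integral(C2*airyai(2^(2/3)*b/2) + C3*airybi(2^(2/3)*b/2), b)


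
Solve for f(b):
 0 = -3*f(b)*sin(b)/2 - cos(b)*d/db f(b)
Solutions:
 f(b) = C1*cos(b)^(3/2)


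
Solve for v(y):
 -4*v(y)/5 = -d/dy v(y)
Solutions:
 v(y) = C1*exp(4*y/5)


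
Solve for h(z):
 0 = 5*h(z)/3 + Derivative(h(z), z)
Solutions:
 h(z) = C1*exp(-5*z/3)


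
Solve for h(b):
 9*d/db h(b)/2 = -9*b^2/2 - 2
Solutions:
 h(b) = C1 - b^3/3 - 4*b/9


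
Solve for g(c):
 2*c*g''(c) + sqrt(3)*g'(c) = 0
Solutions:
 g(c) = C1 + C2*c^(1 - sqrt(3)/2)


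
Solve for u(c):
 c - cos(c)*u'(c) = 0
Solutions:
 u(c) = C1 + Integral(c/cos(c), c)


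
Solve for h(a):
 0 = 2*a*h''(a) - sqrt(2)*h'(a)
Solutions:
 h(a) = C1 + C2*a^(sqrt(2)/2 + 1)


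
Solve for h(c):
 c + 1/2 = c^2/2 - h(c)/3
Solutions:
 h(c) = 3*c^2/2 - 3*c - 3/2


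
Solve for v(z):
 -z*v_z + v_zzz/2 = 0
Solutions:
 v(z) = C1 + Integral(C2*airyai(2^(1/3)*z) + C3*airybi(2^(1/3)*z), z)


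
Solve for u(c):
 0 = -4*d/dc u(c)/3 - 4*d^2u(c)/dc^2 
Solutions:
 u(c) = C1 + C2*exp(-c/3)


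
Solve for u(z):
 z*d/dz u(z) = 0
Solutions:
 u(z) = C1


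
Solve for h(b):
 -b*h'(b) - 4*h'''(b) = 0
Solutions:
 h(b) = C1 + Integral(C2*airyai(-2^(1/3)*b/2) + C3*airybi(-2^(1/3)*b/2), b)


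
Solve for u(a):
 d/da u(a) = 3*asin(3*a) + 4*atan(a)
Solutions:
 u(a) = C1 + 3*a*asin(3*a) + 4*a*atan(a) + sqrt(1 - 9*a^2) - 2*log(a^2 + 1)


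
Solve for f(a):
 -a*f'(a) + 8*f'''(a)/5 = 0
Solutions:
 f(a) = C1 + Integral(C2*airyai(5^(1/3)*a/2) + C3*airybi(5^(1/3)*a/2), a)


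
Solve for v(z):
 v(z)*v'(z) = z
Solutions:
 v(z) = -sqrt(C1 + z^2)
 v(z) = sqrt(C1 + z^2)


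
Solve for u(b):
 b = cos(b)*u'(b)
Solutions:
 u(b) = C1 + Integral(b/cos(b), b)


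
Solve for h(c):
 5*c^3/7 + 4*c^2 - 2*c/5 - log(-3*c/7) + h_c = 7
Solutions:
 h(c) = C1 - 5*c^4/28 - 4*c^3/3 + c^2/5 + c*log(-c) + c*(-log(7) + log(3) + 6)


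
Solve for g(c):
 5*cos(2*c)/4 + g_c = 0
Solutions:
 g(c) = C1 - 5*sin(2*c)/8


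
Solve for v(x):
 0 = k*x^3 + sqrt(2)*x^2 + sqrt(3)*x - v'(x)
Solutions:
 v(x) = C1 + k*x^4/4 + sqrt(2)*x^3/3 + sqrt(3)*x^2/2


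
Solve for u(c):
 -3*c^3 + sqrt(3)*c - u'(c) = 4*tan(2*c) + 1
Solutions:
 u(c) = C1 - 3*c^4/4 + sqrt(3)*c^2/2 - c + 2*log(cos(2*c))


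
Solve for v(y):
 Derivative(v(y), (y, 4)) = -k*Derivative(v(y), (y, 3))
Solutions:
 v(y) = C1 + C2*y + C3*y^2 + C4*exp(-k*y)


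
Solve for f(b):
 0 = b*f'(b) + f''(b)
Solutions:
 f(b) = C1 + C2*erf(sqrt(2)*b/2)


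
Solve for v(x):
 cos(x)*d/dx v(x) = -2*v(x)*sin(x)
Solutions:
 v(x) = C1*cos(x)^2


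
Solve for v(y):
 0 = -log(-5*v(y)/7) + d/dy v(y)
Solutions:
 -Integral(1/(log(-_y) - log(7) + log(5)), (_y, v(y))) = C1 - y


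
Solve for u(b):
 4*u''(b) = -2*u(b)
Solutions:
 u(b) = C1*sin(sqrt(2)*b/2) + C2*cos(sqrt(2)*b/2)


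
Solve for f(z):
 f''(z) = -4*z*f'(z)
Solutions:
 f(z) = C1 + C2*erf(sqrt(2)*z)


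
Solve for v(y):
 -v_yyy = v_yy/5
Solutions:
 v(y) = C1 + C2*y + C3*exp(-y/5)


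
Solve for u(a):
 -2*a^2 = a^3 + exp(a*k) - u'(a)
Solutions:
 u(a) = C1 + a^4/4 + 2*a^3/3 + exp(a*k)/k


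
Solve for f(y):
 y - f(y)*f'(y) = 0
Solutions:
 f(y) = -sqrt(C1 + y^2)
 f(y) = sqrt(C1 + y^2)


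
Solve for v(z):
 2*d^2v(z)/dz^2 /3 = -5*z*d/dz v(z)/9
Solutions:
 v(z) = C1 + C2*erf(sqrt(15)*z/6)


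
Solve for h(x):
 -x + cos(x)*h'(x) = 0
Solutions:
 h(x) = C1 + Integral(x/cos(x), x)


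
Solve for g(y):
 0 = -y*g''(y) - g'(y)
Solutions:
 g(y) = C1 + C2*log(y)


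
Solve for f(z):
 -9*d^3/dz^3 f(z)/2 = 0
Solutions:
 f(z) = C1 + C2*z + C3*z^2


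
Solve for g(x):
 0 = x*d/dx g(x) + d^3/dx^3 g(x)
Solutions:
 g(x) = C1 + Integral(C2*airyai(-x) + C3*airybi(-x), x)


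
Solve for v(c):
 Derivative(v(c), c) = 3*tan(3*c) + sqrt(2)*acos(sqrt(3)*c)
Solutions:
 v(c) = C1 + sqrt(2)*(c*acos(sqrt(3)*c) - sqrt(3)*sqrt(1 - 3*c^2)/3) - log(cos(3*c))


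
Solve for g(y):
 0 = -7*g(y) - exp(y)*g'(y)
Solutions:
 g(y) = C1*exp(7*exp(-y))


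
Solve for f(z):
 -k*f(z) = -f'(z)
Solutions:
 f(z) = C1*exp(k*z)


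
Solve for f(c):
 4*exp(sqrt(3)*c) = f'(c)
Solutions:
 f(c) = C1 + 4*sqrt(3)*exp(sqrt(3)*c)/3


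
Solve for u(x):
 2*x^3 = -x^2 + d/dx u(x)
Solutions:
 u(x) = C1 + x^4/2 + x^3/3


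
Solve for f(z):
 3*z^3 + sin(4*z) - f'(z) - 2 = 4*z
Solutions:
 f(z) = C1 + 3*z^4/4 - 2*z^2 - 2*z - cos(4*z)/4


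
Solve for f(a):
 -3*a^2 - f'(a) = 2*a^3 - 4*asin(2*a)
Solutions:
 f(a) = C1 - a^4/2 - a^3 + 4*a*asin(2*a) + 2*sqrt(1 - 4*a^2)


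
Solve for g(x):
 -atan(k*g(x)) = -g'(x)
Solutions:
 Integral(1/atan(_y*k), (_y, g(x))) = C1 + x


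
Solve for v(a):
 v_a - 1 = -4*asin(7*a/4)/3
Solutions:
 v(a) = C1 - 4*a*asin(7*a/4)/3 + a - 4*sqrt(16 - 49*a^2)/21


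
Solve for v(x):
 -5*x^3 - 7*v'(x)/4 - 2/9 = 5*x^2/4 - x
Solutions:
 v(x) = C1 - 5*x^4/7 - 5*x^3/21 + 2*x^2/7 - 8*x/63


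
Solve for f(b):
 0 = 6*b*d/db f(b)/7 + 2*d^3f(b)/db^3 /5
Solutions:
 f(b) = C1 + Integral(C2*airyai(-15^(1/3)*7^(2/3)*b/7) + C3*airybi(-15^(1/3)*7^(2/3)*b/7), b)


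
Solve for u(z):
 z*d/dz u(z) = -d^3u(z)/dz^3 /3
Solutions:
 u(z) = C1 + Integral(C2*airyai(-3^(1/3)*z) + C3*airybi(-3^(1/3)*z), z)


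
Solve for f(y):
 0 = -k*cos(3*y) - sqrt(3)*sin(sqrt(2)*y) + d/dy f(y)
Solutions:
 f(y) = C1 + k*sin(3*y)/3 - sqrt(6)*cos(sqrt(2)*y)/2


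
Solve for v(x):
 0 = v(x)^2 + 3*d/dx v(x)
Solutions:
 v(x) = 3/(C1 + x)


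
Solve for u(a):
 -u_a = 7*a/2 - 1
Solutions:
 u(a) = C1 - 7*a^2/4 + a


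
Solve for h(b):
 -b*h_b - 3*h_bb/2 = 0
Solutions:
 h(b) = C1 + C2*erf(sqrt(3)*b/3)


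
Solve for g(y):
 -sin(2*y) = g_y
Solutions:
 g(y) = C1 + cos(2*y)/2


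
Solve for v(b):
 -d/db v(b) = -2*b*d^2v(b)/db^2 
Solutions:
 v(b) = C1 + C2*b^(3/2)


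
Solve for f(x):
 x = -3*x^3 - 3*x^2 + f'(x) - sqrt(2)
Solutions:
 f(x) = C1 + 3*x^4/4 + x^3 + x^2/2 + sqrt(2)*x


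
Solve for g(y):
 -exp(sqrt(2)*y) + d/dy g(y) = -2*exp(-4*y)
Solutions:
 g(y) = C1 + sqrt(2)*exp(sqrt(2)*y)/2 + exp(-4*y)/2


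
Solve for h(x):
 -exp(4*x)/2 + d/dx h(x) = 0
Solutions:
 h(x) = C1 + exp(4*x)/8


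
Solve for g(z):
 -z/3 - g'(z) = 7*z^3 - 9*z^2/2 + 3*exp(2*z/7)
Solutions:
 g(z) = C1 - 7*z^4/4 + 3*z^3/2 - z^2/6 - 21*exp(2*z/7)/2


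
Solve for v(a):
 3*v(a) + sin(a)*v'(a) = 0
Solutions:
 v(a) = C1*(cos(a) + 1)^(3/2)/(cos(a) - 1)^(3/2)


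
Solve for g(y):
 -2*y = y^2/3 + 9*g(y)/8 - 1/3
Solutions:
 g(y) = -8*y^2/27 - 16*y/9 + 8/27


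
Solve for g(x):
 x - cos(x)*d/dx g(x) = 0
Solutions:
 g(x) = C1 + Integral(x/cos(x), x)


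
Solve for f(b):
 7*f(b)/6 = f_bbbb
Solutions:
 f(b) = C1*exp(-6^(3/4)*7^(1/4)*b/6) + C2*exp(6^(3/4)*7^(1/4)*b/6) + C3*sin(6^(3/4)*7^(1/4)*b/6) + C4*cos(6^(3/4)*7^(1/4)*b/6)


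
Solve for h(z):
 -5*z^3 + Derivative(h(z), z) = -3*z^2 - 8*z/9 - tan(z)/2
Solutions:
 h(z) = C1 + 5*z^4/4 - z^3 - 4*z^2/9 + log(cos(z))/2


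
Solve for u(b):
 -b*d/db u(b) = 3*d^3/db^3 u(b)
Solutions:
 u(b) = C1 + Integral(C2*airyai(-3^(2/3)*b/3) + C3*airybi(-3^(2/3)*b/3), b)


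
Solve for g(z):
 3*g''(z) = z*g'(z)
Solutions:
 g(z) = C1 + C2*erfi(sqrt(6)*z/6)


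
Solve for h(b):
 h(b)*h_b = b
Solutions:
 h(b) = -sqrt(C1 + b^2)
 h(b) = sqrt(C1 + b^2)


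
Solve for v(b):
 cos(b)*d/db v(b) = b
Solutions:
 v(b) = C1 + Integral(b/cos(b), b)


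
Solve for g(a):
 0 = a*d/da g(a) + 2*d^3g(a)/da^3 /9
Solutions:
 g(a) = C1 + Integral(C2*airyai(-6^(2/3)*a/2) + C3*airybi(-6^(2/3)*a/2), a)


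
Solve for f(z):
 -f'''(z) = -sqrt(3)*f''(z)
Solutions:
 f(z) = C1 + C2*z + C3*exp(sqrt(3)*z)


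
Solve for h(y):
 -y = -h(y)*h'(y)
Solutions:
 h(y) = -sqrt(C1 + y^2)
 h(y) = sqrt(C1 + y^2)


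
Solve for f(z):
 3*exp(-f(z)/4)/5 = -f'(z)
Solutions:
 f(z) = 4*log(C1 - 3*z/20)


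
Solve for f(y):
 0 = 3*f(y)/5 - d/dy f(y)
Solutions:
 f(y) = C1*exp(3*y/5)


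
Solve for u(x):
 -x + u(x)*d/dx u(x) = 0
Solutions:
 u(x) = -sqrt(C1 + x^2)
 u(x) = sqrt(C1 + x^2)


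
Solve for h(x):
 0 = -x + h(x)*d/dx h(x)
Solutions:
 h(x) = -sqrt(C1 + x^2)
 h(x) = sqrt(C1 + x^2)


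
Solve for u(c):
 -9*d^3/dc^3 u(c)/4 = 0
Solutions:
 u(c) = C1 + C2*c + C3*c^2


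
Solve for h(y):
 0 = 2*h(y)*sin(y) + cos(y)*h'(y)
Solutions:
 h(y) = C1*cos(y)^2


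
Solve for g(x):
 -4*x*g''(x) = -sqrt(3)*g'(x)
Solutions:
 g(x) = C1 + C2*x^(sqrt(3)/4 + 1)


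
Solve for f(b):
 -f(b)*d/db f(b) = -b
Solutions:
 f(b) = -sqrt(C1 + b^2)
 f(b) = sqrt(C1 + b^2)


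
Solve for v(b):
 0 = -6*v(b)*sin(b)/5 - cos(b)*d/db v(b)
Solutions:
 v(b) = C1*cos(b)^(6/5)


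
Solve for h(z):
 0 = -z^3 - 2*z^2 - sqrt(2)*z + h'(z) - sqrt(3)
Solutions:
 h(z) = C1 + z^4/4 + 2*z^3/3 + sqrt(2)*z^2/2 + sqrt(3)*z


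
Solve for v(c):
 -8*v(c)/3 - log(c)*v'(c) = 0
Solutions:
 v(c) = C1*exp(-8*li(c)/3)


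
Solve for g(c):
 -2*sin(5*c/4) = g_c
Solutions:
 g(c) = C1 + 8*cos(5*c/4)/5


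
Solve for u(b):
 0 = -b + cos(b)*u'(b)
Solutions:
 u(b) = C1 + Integral(b/cos(b), b)


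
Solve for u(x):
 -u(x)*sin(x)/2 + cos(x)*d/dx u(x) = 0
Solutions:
 u(x) = C1/sqrt(cos(x))


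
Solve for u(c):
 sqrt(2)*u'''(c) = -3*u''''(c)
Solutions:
 u(c) = C1 + C2*c + C3*c^2 + C4*exp(-sqrt(2)*c/3)


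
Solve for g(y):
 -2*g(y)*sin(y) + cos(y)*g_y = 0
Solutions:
 g(y) = C1/cos(y)^2


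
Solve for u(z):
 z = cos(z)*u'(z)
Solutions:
 u(z) = C1 + Integral(z/cos(z), z)


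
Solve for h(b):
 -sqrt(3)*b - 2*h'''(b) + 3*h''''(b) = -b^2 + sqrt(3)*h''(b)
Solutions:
 h(b) = C1 + C2*b + C3*exp(b*(1 - sqrt(1 + 3*sqrt(3)))/3) + C4*exp(b*(1 + sqrt(1 + 3*sqrt(3)))/3) + sqrt(3)*b^4/36 - 7*b^3/18 + b^2*(1 + 7*sqrt(3)/9)


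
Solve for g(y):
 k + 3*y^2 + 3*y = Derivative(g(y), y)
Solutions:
 g(y) = C1 + k*y + y^3 + 3*y^2/2


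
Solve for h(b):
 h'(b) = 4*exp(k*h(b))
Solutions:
 h(b) = Piecewise((log(-1/(C1*k + 4*b*k))/k, Ne(k, 0)), (nan, True))
 h(b) = Piecewise((C1 + 4*b, Eq(k, 0)), (nan, True))


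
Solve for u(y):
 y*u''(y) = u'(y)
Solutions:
 u(y) = C1 + C2*y^2


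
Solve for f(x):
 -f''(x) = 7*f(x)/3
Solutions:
 f(x) = C1*sin(sqrt(21)*x/3) + C2*cos(sqrt(21)*x/3)


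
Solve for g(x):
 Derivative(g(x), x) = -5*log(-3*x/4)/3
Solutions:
 g(x) = C1 - 5*x*log(-x)/3 + 5*x*(-log(3) + 1 + 2*log(2))/3


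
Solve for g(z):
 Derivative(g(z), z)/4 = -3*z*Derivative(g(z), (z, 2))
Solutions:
 g(z) = C1 + C2*z^(11/12)


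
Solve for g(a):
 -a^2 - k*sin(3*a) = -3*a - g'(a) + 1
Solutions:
 g(a) = C1 + a^3/3 - 3*a^2/2 + a - k*cos(3*a)/3


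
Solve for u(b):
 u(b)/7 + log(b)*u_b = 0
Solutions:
 u(b) = C1*exp(-li(b)/7)


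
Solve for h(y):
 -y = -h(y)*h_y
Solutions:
 h(y) = -sqrt(C1 + y^2)
 h(y) = sqrt(C1 + y^2)


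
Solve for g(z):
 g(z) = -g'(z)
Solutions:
 g(z) = C1*exp(-z)


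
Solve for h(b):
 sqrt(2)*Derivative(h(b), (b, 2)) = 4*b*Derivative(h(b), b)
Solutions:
 h(b) = C1 + C2*erfi(2^(1/4)*b)


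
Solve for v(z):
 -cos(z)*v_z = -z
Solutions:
 v(z) = C1 + Integral(z/cos(z), z)


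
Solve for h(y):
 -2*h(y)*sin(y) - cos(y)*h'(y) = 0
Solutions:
 h(y) = C1*cos(y)^2


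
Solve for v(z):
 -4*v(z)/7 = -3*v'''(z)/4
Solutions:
 v(z) = C3*exp(2*2^(1/3)*21^(2/3)*z/21) + (C1*sin(2^(1/3)*3^(1/6)*7^(2/3)*z/7) + C2*cos(2^(1/3)*3^(1/6)*7^(2/3)*z/7))*exp(-2^(1/3)*21^(2/3)*z/21)


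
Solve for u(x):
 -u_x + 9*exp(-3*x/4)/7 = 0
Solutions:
 u(x) = C1 - 12*exp(-3*x/4)/7


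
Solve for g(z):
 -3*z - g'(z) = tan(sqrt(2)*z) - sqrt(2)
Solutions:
 g(z) = C1 - 3*z^2/2 + sqrt(2)*z + sqrt(2)*log(cos(sqrt(2)*z))/2


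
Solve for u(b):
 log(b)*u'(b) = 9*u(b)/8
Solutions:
 u(b) = C1*exp(9*li(b)/8)


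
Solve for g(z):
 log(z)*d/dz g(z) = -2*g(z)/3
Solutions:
 g(z) = C1*exp(-2*li(z)/3)


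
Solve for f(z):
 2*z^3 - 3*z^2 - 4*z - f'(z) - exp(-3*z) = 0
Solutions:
 f(z) = C1 + z^4/2 - z^3 - 2*z^2 + exp(-3*z)/3


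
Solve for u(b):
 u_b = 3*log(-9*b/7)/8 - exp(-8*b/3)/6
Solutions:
 u(b) = C1 + 3*b*log(-b)/8 + 3*b*(-log(7) - 1 + 2*log(3))/8 + exp(-8*b/3)/16


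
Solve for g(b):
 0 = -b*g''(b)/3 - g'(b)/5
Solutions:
 g(b) = C1 + C2*b^(2/5)


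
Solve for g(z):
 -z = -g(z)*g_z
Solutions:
 g(z) = -sqrt(C1 + z^2)
 g(z) = sqrt(C1 + z^2)


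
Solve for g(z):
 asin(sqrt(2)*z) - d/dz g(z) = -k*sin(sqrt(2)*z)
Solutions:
 g(z) = C1 - sqrt(2)*k*cos(sqrt(2)*z)/2 + z*asin(sqrt(2)*z) + sqrt(2)*sqrt(1 - 2*z^2)/2


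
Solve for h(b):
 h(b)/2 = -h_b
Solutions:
 h(b) = C1*exp(-b/2)


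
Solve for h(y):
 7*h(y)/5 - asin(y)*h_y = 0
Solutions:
 h(y) = C1*exp(7*Integral(1/asin(y), y)/5)


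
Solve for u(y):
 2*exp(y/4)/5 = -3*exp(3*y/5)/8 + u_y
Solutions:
 u(y) = C1 + 5*exp(3*y/5)/8 + 8*exp(y/4)/5


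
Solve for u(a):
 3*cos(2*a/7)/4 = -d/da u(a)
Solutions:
 u(a) = C1 - 21*sin(2*a/7)/8


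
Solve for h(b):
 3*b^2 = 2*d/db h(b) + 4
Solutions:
 h(b) = C1 + b^3/2 - 2*b


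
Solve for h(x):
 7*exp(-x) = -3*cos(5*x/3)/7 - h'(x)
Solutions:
 h(x) = C1 - 9*sin(5*x/3)/35 + 7*exp(-x)


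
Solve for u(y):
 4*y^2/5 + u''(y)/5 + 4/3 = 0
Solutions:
 u(y) = C1 + C2*y - y^4/3 - 10*y^2/3


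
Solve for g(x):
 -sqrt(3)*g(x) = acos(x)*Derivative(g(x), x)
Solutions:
 g(x) = C1*exp(-sqrt(3)*Integral(1/acos(x), x))


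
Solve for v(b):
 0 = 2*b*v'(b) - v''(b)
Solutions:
 v(b) = C1 + C2*erfi(b)


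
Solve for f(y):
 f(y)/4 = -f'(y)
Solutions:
 f(y) = C1*exp(-y/4)


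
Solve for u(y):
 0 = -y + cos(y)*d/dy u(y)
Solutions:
 u(y) = C1 + Integral(y/cos(y), y)


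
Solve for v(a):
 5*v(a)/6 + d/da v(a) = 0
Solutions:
 v(a) = C1*exp(-5*a/6)


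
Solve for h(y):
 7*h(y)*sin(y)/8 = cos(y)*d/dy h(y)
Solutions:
 h(y) = C1/cos(y)^(7/8)


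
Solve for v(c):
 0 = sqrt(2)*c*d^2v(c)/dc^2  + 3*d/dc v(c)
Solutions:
 v(c) = C1 + C2*c^(1 - 3*sqrt(2)/2)


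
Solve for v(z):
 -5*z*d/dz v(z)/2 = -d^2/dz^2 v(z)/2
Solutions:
 v(z) = C1 + C2*erfi(sqrt(10)*z/2)


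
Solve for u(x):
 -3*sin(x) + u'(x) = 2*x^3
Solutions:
 u(x) = C1 + x^4/2 - 3*cos(x)


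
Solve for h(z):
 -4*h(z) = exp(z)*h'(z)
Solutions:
 h(z) = C1*exp(4*exp(-z))


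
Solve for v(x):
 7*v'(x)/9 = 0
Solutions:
 v(x) = C1


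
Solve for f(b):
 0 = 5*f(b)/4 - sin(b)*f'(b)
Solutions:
 f(b) = C1*(cos(b) - 1)^(5/8)/(cos(b) + 1)^(5/8)


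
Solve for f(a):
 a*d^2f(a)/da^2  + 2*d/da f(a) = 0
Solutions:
 f(a) = C1 + C2/a


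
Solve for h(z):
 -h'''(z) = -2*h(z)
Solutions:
 h(z) = C3*exp(2^(1/3)*z) + (C1*sin(2^(1/3)*sqrt(3)*z/2) + C2*cos(2^(1/3)*sqrt(3)*z/2))*exp(-2^(1/3)*z/2)


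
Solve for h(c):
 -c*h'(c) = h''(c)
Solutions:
 h(c) = C1 + C2*erf(sqrt(2)*c/2)


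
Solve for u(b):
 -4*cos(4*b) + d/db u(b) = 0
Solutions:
 u(b) = C1 + sin(4*b)


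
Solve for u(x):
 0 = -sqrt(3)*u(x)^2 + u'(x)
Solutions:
 u(x) = -1/(C1 + sqrt(3)*x)


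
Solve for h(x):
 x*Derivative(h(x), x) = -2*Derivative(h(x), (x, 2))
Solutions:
 h(x) = C1 + C2*erf(x/2)


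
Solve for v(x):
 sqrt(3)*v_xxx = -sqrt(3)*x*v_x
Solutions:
 v(x) = C1 + Integral(C2*airyai(-x) + C3*airybi(-x), x)


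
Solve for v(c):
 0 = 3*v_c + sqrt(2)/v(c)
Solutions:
 v(c) = -sqrt(C1 - 6*sqrt(2)*c)/3
 v(c) = sqrt(C1 - 6*sqrt(2)*c)/3


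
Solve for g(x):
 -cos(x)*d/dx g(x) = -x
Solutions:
 g(x) = C1 + Integral(x/cos(x), x)


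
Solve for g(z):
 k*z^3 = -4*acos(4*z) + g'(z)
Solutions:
 g(z) = C1 + k*z^4/4 + 4*z*acos(4*z) - sqrt(1 - 16*z^2)


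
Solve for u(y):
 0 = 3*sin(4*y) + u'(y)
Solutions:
 u(y) = C1 + 3*cos(4*y)/4


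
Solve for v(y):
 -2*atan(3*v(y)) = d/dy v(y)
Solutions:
 Integral(1/atan(3*_y), (_y, v(y))) = C1 - 2*y


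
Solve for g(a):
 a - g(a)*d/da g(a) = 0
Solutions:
 g(a) = -sqrt(C1 + a^2)
 g(a) = sqrt(C1 + a^2)


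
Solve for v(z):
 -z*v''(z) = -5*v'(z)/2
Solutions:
 v(z) = C1 + C2*z^(7/2)


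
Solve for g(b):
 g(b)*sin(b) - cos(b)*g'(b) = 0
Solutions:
 g(b) = C1/cos(b)


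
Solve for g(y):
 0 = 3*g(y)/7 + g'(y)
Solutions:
 g(y) = C1*exp(-3*y/7)


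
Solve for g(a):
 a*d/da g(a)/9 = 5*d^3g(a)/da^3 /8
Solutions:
 g(a) = C1 + Integral(C2*airyai(2*75^(1/3)*a/15) + C3*airybi(2*75^(1/3)*a/15), a)


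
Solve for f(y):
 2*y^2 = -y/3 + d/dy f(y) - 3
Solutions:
 f(y) = C1 + 2*y^3/3 + y^2/6 + 3*y


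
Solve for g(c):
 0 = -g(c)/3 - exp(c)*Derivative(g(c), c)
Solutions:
 g(c) = C1*exp(exp(-c)/3)


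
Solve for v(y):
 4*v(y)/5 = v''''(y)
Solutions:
 v(y) = C1*exp(-sqrt(2)*5^(3/4)*y/5) + C2*exp(sqrt(2)*5^(3/4)*y/5) + C3*sin(sqrt(2)*5^(3/4)*y/5) + C4*cos(sqrt(2)*5^(3/4)*y/5)


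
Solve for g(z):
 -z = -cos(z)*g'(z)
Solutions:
 g(z) = C1 + Integral(z/cos(z), z)


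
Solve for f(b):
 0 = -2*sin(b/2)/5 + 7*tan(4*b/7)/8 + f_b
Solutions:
 f(b) = C1 + 49*log(cos(4*b/7))/32 - 4*cos(b/2)/5


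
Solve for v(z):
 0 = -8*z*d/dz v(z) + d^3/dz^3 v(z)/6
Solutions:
 v(z) = C1 + Integral(C2*airyai(2*6^(1/3)*z) + C3*airybi(2*6^(1/3)*z), z)


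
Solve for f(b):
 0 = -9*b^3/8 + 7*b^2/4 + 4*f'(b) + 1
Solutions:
 f(b) = C1 + 9*b^4/128 - 7*b^3/48 - b/4


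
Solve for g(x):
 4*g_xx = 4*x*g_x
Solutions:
 g(x) = C1 + C2*erfi(sqrt(2)*x/2)


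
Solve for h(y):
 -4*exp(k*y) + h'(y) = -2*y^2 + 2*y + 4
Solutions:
 h(y) = C1 - 2*y^3/3 + y^2 + 4*y + 4*exp(k*y)/k


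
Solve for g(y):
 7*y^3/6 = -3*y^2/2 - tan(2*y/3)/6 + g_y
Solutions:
 g(y) = C1 + 7*y^4/24 + y^3/2 - log(cos(2*y/3))/4


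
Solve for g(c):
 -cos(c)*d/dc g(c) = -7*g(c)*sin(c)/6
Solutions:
 g(c) = C1/cos(c)^(7/6)


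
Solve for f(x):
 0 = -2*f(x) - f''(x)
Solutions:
 f(x) = C1*sin(sqrt(2)*x) + C2*cos(sqrt(2)*x)


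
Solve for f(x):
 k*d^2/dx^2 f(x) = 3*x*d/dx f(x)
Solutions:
 f(x) = C1 + C2*erf(sqrt(6)*x*sqrt(-1/k)/2)/sqrt(-1/k)


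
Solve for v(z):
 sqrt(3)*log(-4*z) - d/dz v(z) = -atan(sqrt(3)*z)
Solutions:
 v(z) = C1 + sqrt(3)*z*(log(-z) - 1) + z*atan(sqrt(3)*z) + 2*sqrt(3)*z*log(2) - sqrt(3)*log(3*z^2 + 1)/6


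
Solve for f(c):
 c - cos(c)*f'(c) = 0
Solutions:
 f(c) = C1 + Integral(c/cos(c), c)


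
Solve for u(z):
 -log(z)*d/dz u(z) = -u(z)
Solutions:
 u(z) = C1*exp(li(z))


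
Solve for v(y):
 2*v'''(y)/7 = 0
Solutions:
 v(y) = C1 + C2*y + C3*y^2


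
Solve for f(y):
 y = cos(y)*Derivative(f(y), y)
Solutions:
 f(y) = C1 + Integral(y/cos(y), y)


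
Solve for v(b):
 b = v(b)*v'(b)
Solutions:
 v(b) = -sqrt(C1 + b^2)
 v(b) = sqrt(C1 + b^2)


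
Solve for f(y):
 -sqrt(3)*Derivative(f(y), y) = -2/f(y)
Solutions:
 f(y) = -sqrt(C1 + 12*sqrt(3)*y)/3
 f(y) = sqrt(C1 + 12*sqrt(3)*y)/3


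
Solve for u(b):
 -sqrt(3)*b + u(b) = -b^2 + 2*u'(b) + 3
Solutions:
 u(b) = C1*exp(b/2) - b^2 - 4*b + sqrt(3)*b - 5 + 2*sqrt(3)


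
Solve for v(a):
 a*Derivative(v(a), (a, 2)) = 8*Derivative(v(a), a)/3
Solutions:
 v(a) = C1 + C2*a^(11/3)


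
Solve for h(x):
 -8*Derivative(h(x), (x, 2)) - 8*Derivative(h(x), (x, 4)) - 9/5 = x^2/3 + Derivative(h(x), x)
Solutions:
 h(x) = C1 + C2*exp(6^(1/3)*x*(-8*3^(1/3)/(9 + sqrt(849))^(1/3) + 2^(1/3)*(9 + sqrt(849))^(1/3))/24)*sin(2^(1/3)*3^(1/6)*x*((9 + sqrt(849))^(-1/3) + 2^(1/3)*3^(2/3)*(9 + sqrt(849))^(1/3)/24)) + C3*exp(6^(1/3)*x*(-8*3^(1/3)/(9 + sqrt(849))^(1/3) + 2^(1/3)*(9 + sqrt(849))^(1/3))/24)*cos(2^(1/3)*3^(1/6)*x*((9 + sqrt(849))^(-1/3) + 2^(1/3)*3^(2/3)*(9 + sqrt(849))^(1/3)/24)) + C4*exp(-6^(1/3)*x*(-8*3^(1/3)/(9 + sqrt(849))^(1/3) + 2^(1/3)*(9 + sqrt(849))^(1/3))/12) - x^3/9 + 8*x^2/3 - 667*x/15


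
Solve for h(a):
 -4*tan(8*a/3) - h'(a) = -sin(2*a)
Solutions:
 h(a) = C1 + 3*log(cos(8*a/3))/2 - cos(2*a)/2


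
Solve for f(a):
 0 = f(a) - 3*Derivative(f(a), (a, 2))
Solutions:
 f(a) = C1*exp(-sqrt(3)*a/3) + C2*exp(sqrt(3)*a/3)


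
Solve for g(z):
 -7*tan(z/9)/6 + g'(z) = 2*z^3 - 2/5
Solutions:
 g(z) = C1 + z^4/2 - 2*z/5 - 21*log(cos(z/9))/2


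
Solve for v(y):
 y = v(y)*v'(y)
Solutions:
 v(y) = -sqrt(C1 + y^2)
 v(y) = sqrt(C1 + y^2)


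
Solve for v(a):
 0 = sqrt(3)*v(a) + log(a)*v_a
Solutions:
 v(a) = C1*exp(-sqrt(3)*li(a))


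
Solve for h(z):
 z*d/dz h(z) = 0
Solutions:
 h(z) = C1


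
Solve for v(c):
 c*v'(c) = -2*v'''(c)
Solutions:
 v(c) = C1 + Integral(C2*airyai(-2^(2/3)*c/2) + C3*airybi(-2^(2/3)*c/2), c)


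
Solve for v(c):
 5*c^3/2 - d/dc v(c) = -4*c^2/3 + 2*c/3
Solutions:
 v(c) = C1 + 5*c^4/8 + 4*c^3/9 - c^2/3


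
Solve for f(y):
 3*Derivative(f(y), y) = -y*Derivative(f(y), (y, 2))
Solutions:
 f(y) = C1 + C2/y^2


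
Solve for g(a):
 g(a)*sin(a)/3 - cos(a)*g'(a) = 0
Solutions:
 g(a) = C1/cos(a)^(1/3)


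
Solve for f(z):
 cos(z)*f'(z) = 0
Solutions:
 f(z) = C1


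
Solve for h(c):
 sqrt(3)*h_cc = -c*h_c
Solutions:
 h(c) = C1 + C2*erf(sqrt(2)*3^(3/4)*c/6)


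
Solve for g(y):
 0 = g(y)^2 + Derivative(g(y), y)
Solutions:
 g(y) = 1/(C1 + y)


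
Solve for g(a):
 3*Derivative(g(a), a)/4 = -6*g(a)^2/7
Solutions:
 g(a) = 7/(C1 + 8*a)


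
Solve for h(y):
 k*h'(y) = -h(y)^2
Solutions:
 h(y) = k/(C1*k + y)


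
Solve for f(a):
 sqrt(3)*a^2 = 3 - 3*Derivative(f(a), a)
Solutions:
 f(a) = C1 - sqrt(3)*a^3/9 + a


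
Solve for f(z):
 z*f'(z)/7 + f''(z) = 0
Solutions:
 f(z) = C1 + C2*erf(sqrt(14)*z/14)


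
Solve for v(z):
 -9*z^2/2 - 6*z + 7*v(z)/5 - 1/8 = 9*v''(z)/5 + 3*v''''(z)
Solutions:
 v(z) = C1*exp(-sqrt(30)*z*sqrt(-9 + sqrt(501))/30) + C2*exp(sqrt(30)*z*sqrt(-9 + sqrt(501))/30) + C3*sin(sqrt(30)*z*sqrt(9 + sqrt(501))/30) + C4*cos(sqrt(30)*z*sqrt(9 + sqrt(501))/30) + 45*z^2/14 + 30*z/7 + 3275/392


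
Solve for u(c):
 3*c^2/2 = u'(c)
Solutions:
 u(c) = C1 + c^3/2


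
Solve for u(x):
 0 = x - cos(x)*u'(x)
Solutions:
 u(x) = C1 + Integral(x/cos(x), x)


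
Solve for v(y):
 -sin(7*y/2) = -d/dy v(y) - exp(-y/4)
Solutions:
 v(y) = C1 - 2*cos(7*y/2)/7 + 4*exp(-y/4)


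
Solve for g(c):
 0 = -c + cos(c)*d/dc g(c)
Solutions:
 g(c) = C1 + Integral(c/cos(c), c)


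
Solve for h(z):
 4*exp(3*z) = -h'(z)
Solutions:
 h(z) = C1 - 4*exp(3*z)/3


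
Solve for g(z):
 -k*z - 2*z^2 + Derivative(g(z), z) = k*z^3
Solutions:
 g(z) = C1 + k*z^4/4 + k*z^2/2 + 2*z^3/3


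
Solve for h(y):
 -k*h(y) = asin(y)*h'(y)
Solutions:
 h(y) = C1*exp(-k*Integral(1/asin(y), y))


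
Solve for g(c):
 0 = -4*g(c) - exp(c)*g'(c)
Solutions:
 g(c) = C1*exp(4*exp(-c))


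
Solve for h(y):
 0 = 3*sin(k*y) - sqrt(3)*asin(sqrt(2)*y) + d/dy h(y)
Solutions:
 h(y) = C1 + sqrt(3)*(y*asin(sqrt(2)*y) + sqrt(2)*sqrt(1 - 2*y^2)/2) - 3*Piecewise((-cos(k*y)/k, Ne(k, 0)), (0, True))


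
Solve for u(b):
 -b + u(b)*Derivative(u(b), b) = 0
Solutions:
 u(b) = -sqrt(C1 + b^2)
 u(b) = sqrt(C1 + b^2)


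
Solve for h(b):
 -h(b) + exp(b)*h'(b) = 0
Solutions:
 h(b) = C1*exp(-exp(-b))


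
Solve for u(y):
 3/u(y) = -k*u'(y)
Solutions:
 u(y) = -sqrt(C1 - 6*y/k)
 u(y) = sqrt(C1 - 6*y/k)


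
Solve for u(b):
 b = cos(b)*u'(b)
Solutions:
 u(b) = C1 + Integral(b/cos(b), b)


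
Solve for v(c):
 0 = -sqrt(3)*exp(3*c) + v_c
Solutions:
 v(c) = C1 + sqrt(3)*exp(3*c)/3


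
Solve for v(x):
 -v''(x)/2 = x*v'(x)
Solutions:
 v(x) = C1 + C2*erf(x)


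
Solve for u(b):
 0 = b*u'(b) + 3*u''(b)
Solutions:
 u(b) = C1 + C2*erf(sqrt(6)*b/6)


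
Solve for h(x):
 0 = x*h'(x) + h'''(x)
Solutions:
 h(x) = C1 + Integral(C2*airyai(-x) + C3*airybi(-x), x)


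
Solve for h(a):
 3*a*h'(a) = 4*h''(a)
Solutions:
 h(a) = C1 + C2*erfi(sqrt(6)*a/4)


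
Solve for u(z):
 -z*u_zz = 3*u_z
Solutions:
 u(z) = C1 + C2/z^2


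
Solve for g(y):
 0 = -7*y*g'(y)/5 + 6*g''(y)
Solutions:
 g(y) = C1 + C2*erfi(sqrt(105)*y/30)


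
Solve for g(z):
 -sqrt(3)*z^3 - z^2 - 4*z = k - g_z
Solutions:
 g(z) = C1 + k*z + sqrt(3)*z^4/4 + z^3/3 + 2*z^2


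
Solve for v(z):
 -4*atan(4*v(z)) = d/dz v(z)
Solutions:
 Integral(1/atan(4*_y), (_y, v(z))) = C1 - 4*z


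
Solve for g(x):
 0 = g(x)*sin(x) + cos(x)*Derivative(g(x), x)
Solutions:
 g(x) = C1*cos(x)


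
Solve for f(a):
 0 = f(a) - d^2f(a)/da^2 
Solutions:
 f(a) = C1*exp(-a) + C2*exp(a)


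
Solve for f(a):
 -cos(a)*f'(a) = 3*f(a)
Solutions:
 f(a) = C1*(sin(a) - 1)^(3/2)/(sin(a) + 1)^(3/2)


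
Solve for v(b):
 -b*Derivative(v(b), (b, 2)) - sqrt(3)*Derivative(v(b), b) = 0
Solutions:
 v(b) = C1 + C2*b^(1 - sqrt(3))


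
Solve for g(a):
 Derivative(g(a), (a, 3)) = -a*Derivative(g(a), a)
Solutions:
 g(a) = C1 + Integral(C2*airyai(-a) + C3*airybi(-a), a)


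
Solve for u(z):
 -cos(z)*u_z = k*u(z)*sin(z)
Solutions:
 u(z) = C1*exp(k*log(cos(z)))


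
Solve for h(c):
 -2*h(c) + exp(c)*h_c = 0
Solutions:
 h(c) = C1*exp(-2*exp(-c))


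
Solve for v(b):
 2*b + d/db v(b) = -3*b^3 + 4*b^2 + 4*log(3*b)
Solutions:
 v(b) = C1 - 3*b^4/4 + 4*b^3/3 - b^2 + 4*b*log(b) - 4*b + b*log(81)


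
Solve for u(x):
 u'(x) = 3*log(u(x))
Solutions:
 li(u(x)) = C1 + 3*x


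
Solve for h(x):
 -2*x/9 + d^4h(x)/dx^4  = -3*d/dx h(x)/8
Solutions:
 h(x) = C1 + C4*exp(-3^(1/3)*x/2) + 8*x^2/27 + (C2*sin(3^(5/6)*x/4) + C3*cos(3^(5/6)*x/4))*exp(3^(1/3)*x/4)


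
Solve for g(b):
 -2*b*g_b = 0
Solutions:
 g(b) = C1


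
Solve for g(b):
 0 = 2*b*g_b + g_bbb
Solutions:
 g(b) = C1 + Integral(C2*airyai(-2^(1/3)*b) + C3*airybi(-2^(1/3)*b), b)


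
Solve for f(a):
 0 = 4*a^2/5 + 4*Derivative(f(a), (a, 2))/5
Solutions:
 f(a) = C1 + C2*a - a^4/12


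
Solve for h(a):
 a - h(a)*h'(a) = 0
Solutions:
 h(a) = -sqrt(C1 + a^2)
 h(a) = sqrt(C1 + a^2)


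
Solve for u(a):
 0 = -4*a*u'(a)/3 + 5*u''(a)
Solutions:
 u(a) = C1 + C2*erfi(sqrt(30)*a/15)


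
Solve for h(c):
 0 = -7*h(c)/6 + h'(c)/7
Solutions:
 h(c) = C1*exp(49*c/6)


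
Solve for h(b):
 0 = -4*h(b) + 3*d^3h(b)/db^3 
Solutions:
 h(b) = C3*exp(6^(2/3)*b/3) + (C1*sin(2^(2/3)*3^(1/6)*b/2) + C2*cos(2^(2/3)*3^(1/6)*b/2))*exp(-6^(2/3)*b/6)


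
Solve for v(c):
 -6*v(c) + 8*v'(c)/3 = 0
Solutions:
 v(c) = C1*exp(9*c/4)


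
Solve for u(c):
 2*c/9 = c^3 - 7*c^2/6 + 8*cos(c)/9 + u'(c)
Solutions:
 u(c) = C1 - c^4/4 + 7*c^3/18 + c^2/9 - 8*sin(c)/9


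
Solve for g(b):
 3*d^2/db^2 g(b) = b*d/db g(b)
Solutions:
 g(b) = C1 + C2*erfi(sqrt(6)*b/6)


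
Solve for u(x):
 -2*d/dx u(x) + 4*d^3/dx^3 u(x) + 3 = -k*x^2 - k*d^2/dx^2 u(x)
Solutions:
 u(x) = C1 + C2*exp(x*(-k + sqrt(k^2 + 32))/8) + C3*exp(-x*(k + sqrt(k^2 + 32))/8) + k^3*x/4 + k^2*x^2/4 + k*x^3/6 + 2*k*x + 3*x/2


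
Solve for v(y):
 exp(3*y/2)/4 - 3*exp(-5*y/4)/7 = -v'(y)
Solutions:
 v(y) = C1 - exp(3*y/2)/6 - 12*exp(-5*y/4)/35


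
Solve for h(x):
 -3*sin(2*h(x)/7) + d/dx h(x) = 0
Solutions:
 -3*x + 7*log(cos(2*h(x)/7) - 1)/4 - 7*log(cos(2*h(x)/7) + 1)/4 = C1


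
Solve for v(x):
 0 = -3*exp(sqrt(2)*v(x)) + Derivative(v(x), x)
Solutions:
 v(x) = sqrt(2)*(2*log(-1/(C1 + 3*x)) - log(2))/4


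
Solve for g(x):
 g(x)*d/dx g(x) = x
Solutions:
 g(x) = -sqrt(C1 + x^2)
 g(x) = sqrt(C1 + x^2)


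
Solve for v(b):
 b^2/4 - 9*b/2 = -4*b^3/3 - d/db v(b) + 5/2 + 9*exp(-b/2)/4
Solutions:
 v(b) = C1 - b^4/3 - b^3/12 + 9*b^2/4 + 5*b/2 - 9*exp(-b/2)/2


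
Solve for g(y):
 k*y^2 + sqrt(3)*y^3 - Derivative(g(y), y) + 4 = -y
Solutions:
 g(y) = C1 + k*y^3/3 + sqrt(3)*y^4/4 + y^2/2 + 4*y
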